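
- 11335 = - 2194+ - 9141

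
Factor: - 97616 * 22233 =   -  2170296528=- 2^4 * 3^1 * 6101^1 * 7411^1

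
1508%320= 228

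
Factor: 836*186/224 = 2^( - 2 )*3^1 * 7^(  -  1)* 11^1*19^1*31^1 = 19437/28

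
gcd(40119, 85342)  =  1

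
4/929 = 4/929 = 0.00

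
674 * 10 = 6740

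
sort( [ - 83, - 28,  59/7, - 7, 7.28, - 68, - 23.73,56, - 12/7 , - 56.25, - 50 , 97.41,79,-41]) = [ - 83 , -68, - 56.25 , - 50, - 41, - 28,-23.73, - 7, - 12/7,7.28 , 59/7,56, 79, 97.41]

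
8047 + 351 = 8398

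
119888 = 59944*2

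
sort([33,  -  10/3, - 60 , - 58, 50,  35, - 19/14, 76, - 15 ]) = [-60, - 58 , - 15, - 10/3, - 19/14, 33, 35, 50, 76]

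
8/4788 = 2/1197 = 0.00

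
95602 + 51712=147314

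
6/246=1/41  =  0.02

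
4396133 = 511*8603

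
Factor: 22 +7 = 29 = 29^1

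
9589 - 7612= 1977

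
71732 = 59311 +12421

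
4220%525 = 20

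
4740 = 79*60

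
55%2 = 1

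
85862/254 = 338  +  5/127= 338.04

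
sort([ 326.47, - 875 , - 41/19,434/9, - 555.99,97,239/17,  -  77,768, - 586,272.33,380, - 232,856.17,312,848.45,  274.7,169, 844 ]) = [ - 875, - 586, - 555.99, - 232,  -  77,  -  41/19,239/17 , 434/9, 97,169,272.33 , 274.7 , 312,326.47,380, 768,  844, 848.45,856.17]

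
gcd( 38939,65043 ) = 1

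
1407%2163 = 1407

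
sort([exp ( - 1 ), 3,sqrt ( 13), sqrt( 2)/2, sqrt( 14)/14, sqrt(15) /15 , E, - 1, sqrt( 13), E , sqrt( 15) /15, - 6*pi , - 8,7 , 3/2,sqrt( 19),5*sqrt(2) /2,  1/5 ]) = [ - 6*pi , - 8,-1 , 1/5, sqrt( 15 ) /15,sqrt ( 15) /15,sqrt(14 )/14, exp ( - 1), sqrt (2)/2,  3/2,E, E, 3, 5*sqrt( 2)/2,sqrt(13), sqrt(13),sqrt(19), 7 ] 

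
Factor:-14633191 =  - 1439^1*10169^1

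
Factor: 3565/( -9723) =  - 3^( - 1)*5^1*7^( - 1) * 23^1*31^1* 463^( - 1 )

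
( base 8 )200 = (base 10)128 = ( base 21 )62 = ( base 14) 92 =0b10000000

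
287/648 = 287/648= 0.44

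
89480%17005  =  4455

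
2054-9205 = -7151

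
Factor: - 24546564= - 2^2*3^4*7^1*79^1*137^1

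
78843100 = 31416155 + 47426945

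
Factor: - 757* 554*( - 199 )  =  2^1*199^1*277^1*757^1 = 83456222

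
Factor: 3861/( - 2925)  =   - 3^1*5^( - 2) * 11^1=   - 33/25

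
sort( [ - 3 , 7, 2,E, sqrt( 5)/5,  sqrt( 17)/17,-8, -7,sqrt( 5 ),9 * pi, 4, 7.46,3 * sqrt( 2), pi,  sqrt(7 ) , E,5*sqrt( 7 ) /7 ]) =[-8,  -  7,-3, sqrt( 17 )/17 , sqrt( 5 )/5, 5*sqrt(7)/7, 2 , sqrt ( 5), sqrt( 7), E, E, pi, 4, 3*sqrt ( 2),7, 7.46, 9*pi] 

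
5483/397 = 5483/397 = 13.81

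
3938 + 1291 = 5229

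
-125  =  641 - 766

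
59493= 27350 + 32143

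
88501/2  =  44250 + 1/2 = 44250.50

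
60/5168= 15/1292 = 0.01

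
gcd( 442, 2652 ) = 442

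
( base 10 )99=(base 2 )1100011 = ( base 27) 3I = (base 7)201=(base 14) 71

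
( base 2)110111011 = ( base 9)542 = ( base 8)673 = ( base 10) 443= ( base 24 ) IB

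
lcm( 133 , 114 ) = 798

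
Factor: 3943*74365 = 293221195= 5^1 * 107^1*139^1 * 3943^1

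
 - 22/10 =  - 3 + 4/5 =- 2.20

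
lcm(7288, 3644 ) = 7288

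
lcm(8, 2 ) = 8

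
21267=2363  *9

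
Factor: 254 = 2^1*127^1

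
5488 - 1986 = 3502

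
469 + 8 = 477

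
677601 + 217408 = 895009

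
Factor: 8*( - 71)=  - 568= - 2^3*71^1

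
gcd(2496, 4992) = 2496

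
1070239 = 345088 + 725151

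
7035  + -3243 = 3792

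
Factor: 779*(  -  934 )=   - 727586=- 2^1*19^1*41^1*467^1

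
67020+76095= 143115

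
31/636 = 31/636=0.05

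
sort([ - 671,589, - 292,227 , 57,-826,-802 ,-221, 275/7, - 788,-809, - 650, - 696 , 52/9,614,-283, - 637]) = [ -826, - 809,-802,  -  788, - 696, - 671, - 650,-637,-292 , - 283, - 221, 52/9,275/7, 57, 227,589, 614 ]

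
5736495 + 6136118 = 11872613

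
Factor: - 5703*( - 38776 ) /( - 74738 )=-110569764/37369 = - 2^2*3^1*37^1*131^1*1901^1*37369^(-1 )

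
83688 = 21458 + 62230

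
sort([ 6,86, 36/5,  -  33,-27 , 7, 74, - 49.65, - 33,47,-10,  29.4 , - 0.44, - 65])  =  [-65, - 49.65, - 33, - 33, - 27 , - 10,-0.44, 6,7,36/5, 29.4, 47,  74,86 ] 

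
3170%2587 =583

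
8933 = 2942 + 5991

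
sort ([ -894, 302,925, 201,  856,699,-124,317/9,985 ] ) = [-894, - 124 , 317/9,  201,302 , 699, 856,925,  985 ]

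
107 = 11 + 96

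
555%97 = 70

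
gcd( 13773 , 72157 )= 1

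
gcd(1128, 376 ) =376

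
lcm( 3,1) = 3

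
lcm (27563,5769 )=248067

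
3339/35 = 95 + 2/5 = 95.40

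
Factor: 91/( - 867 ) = -3^ (-1 ) * 7^1*13^1*17^( - 2) 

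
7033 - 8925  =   - 1892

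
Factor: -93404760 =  - 2^3*3^1*5^1*19^1*71^1*577^1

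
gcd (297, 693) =99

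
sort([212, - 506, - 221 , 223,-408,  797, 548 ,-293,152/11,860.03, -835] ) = [ - 835, - 506,-408,-293, - 221,152/11, 212,223, 548,797 , 860.03]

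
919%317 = 285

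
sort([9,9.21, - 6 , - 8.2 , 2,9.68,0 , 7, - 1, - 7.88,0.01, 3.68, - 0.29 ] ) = [ - 8.2, - 7.88,-6, -1 , - 0.29, 0, 0.01, 2 , 3.68, 7, 9, 9.21, 9.68] 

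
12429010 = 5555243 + 6873767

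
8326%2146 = 1888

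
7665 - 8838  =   - 1173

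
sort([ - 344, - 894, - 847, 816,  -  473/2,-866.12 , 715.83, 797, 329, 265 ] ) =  [ - 894 , - 866.12,-847, - 344, - 473/2, 265,  329,715.83, 797, 816 ] 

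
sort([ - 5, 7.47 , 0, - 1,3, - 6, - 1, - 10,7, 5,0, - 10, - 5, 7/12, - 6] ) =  [-10, - 10, - 6 , - 6, - 5, - 5, - 1 , -1,0,0,7/12,  3,5,  7, 7.47 ]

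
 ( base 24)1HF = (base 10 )999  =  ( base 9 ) 1330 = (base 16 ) 3e7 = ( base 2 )1111100111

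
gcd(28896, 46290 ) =6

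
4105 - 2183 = 1922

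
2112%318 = 204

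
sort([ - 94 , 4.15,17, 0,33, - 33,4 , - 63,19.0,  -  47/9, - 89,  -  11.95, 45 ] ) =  [ - 94, - 89,-63 , - 33,- 11.95, - 47/9, 0,4,4.15, 17,  19.0,33,45 ]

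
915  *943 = 862845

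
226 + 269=495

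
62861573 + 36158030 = 99019603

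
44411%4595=3056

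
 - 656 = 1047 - 1703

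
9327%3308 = 2711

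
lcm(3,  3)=3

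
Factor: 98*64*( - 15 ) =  - 94080 = - 2^7*3^1*5^1*7^2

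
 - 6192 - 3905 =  - 10097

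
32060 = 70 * 458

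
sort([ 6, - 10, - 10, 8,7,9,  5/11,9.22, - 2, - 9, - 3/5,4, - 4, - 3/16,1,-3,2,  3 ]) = [ - 10,-10 , - 9, - 4, - 3, - 2  , - 3/5, - 3/16, 5/11, 1 , 2,3, 4,6,7,8,9, 9.22]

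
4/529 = 4/529 = 0.01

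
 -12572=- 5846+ - 6726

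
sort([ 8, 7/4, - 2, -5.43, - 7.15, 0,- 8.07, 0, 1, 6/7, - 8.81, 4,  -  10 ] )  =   [ - 10,- 8.81, - 8.07,  -  7.15 , - 5.43, - 2, 0, 0, 6/7, 1,7/4, 4,8 ]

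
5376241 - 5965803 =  -589562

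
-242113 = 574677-816790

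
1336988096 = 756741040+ 580247056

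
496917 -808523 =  - 311606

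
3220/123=26+ 22/123=26.18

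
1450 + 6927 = 8377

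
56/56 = 1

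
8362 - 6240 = 2122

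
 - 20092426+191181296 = 171088870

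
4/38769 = 4/38769 = 0.00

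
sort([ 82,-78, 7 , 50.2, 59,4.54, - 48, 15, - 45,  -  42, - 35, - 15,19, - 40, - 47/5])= [ - 78, -48, - 45,  -  42  ,-40, - 35,  -  15, - 47/5, 4.54,7,15,19,50.2,59 , 82]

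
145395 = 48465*3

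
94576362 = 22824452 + 71751910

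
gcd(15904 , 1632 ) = 32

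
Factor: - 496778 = - 2^1*248389^1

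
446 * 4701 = 2096646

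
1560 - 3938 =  -2378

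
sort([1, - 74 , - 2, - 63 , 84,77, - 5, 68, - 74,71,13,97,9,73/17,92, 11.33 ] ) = [ - 74,-74,-63, - 5,-2,1, 73/17,9,11.33, 13,68,71,77,  84,92,97 ] 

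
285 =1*285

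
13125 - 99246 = -86121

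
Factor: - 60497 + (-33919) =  -94416 = - 2^4 *3^1*7^1*281^1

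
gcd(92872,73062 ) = 2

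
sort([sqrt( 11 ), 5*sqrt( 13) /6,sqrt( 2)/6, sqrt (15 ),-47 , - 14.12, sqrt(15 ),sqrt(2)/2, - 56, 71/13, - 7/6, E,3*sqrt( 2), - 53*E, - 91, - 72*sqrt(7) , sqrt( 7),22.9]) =[-72 * sqrt(7), - 53*E, - 91, - 56,-47, - 14.12, - 7/6,sqrt(2) /6, sqrt(2 )/2,sqrt( 7), E, 5*sqrt (13) /6,sqrt(11), sqrt( 15), sqrt(15), 3 * sqrt( 2 ), 71/13, 22.9]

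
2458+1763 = 4221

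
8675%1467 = 1340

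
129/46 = 2 + 37/46 = 2.80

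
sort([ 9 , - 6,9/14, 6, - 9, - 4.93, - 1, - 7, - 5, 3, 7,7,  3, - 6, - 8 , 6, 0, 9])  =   [ - 9,-8  ,-7  ,-6 ,  -  6, - 5, - 4.93, - 1,0,9/14,3, 3, 6, 6,  7,7, 9, 9]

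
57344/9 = 57344/9 = 6371.56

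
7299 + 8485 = 15784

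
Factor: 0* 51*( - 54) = 0^1=0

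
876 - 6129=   -  5253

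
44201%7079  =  1727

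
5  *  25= 125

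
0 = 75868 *0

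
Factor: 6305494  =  2^1*13^1*242519^1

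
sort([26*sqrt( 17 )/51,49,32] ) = [26*sqrt(  17)/51, 32,49]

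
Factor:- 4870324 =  - 2^2*337^1*3613^1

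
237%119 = 118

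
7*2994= 20958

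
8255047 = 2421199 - -5833848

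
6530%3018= 494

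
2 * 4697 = 9394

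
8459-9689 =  - 1230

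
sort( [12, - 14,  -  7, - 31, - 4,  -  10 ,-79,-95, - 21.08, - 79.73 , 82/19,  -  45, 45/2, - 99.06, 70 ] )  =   [ - 99.06, - 95, - 79.73 , - 79, - 45, - 31, - 21.08, - 14 ,-10, - 7, - 4, 82/19, 12,  45/2, 70 ]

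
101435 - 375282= -273847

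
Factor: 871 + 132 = 1003 = 17^1*59^1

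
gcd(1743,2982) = 21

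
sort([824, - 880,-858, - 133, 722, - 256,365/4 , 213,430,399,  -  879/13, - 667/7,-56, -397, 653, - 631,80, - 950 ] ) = [-950, - 880, - 858,-631,-397, - 256, -133, - 667/7,  -  879/13, - 56,  80,365/4 , 213,399,  430,653, 722, 824] 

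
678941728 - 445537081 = 233404647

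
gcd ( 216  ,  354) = 6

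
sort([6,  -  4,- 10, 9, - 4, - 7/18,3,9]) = [ - 10, - 4, - 4, - 7/18,3, 6,9, 9] 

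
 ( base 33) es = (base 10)490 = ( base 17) 1be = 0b111101010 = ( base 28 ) HE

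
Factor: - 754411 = - 7^1*107773^1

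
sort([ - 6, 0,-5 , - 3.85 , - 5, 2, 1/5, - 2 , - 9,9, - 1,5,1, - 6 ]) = [  -  9, -6, - 6, - 5,-5,-3.85, - 2,-1,0,1/5, 1,2,5,9]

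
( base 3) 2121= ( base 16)46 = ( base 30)2a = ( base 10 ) 70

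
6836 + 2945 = 9781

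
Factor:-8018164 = -2^2*7^2*11^1*3719^1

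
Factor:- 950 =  - 2^1*5^2* 19^1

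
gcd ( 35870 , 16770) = 10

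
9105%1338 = 1077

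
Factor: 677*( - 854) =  - 2^1*7^1 * 61^1*677^1 = - 578158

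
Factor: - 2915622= -2^1*3^3*53993^1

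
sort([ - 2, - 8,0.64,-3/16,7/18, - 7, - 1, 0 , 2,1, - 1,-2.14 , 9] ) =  [ - 8,- 7, - 2.14, - 2, - 1, - 1, - 3/16,0, 7/18,0.64,1,2, 9 ] 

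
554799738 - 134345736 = 420454002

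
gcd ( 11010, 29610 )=30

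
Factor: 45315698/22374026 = 22657849/11187013 = 2027^( - 1 )*5519^( - 1)*22657849^1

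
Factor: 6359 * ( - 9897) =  - 62935023 = - 3^1*3299^1*6359^1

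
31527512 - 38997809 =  - 7470297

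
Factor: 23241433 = 23241433^1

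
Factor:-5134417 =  - 5134417^1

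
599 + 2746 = 3345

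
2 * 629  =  1258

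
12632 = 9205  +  3427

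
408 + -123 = 285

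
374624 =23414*16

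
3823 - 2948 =875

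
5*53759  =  268795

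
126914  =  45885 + 81029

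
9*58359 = 525231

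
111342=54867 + 56475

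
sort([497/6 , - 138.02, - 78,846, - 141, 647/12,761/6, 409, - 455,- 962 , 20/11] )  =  [  -  962,  -  455, - 141, - 138.02, - 78,20/11, 647/12, 497/6,761/6, 409,846]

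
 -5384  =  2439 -7823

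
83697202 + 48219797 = 131916999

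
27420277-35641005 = - 8220728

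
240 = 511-271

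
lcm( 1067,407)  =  39479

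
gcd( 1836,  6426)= 918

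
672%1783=672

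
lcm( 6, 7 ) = 42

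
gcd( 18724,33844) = 4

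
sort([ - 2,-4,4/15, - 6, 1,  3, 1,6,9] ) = [-6, - 4, - 2, 4/15,1, 1, 3, 6, 9 ]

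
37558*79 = 2967082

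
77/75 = 77/75 = 1.03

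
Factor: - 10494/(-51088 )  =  2^( - 3 )* 3^2*11^1 * 31^(-1)*53^1*103^ ( -1)=5247/25544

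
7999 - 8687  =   - 688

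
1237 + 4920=6157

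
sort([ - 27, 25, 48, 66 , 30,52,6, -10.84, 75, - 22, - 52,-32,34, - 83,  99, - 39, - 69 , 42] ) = [- 83, - 69, - 52, - 39, - 32, -27, - 22, - 10.84,6, 25, 30, 34, 42,48, 52,66, 75,  99] 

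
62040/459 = 20680/153  =  135.16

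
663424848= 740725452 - 77300604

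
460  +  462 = 922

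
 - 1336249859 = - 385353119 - 950896740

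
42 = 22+20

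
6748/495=6748/495 = 13.63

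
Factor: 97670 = 2^1*5^1*9767^1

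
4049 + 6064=10113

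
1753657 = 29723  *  59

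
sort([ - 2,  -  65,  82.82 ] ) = [ - 65,-2 , 82.82] 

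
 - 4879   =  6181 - 11060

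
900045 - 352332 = 547713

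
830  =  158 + 672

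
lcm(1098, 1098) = 1098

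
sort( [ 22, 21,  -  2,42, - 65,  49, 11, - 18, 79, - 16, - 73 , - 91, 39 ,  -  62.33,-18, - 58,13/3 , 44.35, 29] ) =[  -  91, - 73, - 65, - 62.33,- 58,-18,  -  18 , - 16, - 2, 13/3,11,21,22,29,39, 42,  44.35,49,79]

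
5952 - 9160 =  -  3208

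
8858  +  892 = 9750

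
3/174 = 1/58 = 0.02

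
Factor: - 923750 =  - 2^1*5^4*739^1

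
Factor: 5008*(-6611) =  - 33107888 = - 2^4*11^1*313^1*601^1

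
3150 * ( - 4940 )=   -15561000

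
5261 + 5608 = 10869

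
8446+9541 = 17987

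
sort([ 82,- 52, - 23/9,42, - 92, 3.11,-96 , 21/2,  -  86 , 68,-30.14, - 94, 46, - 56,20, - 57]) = [ - 96 , - 94,  -  92, - 86, - 57, - 56 , - 52,-30.14, - 23/9,3.11, 21/2, 20,42,46,68,82 ]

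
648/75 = 8+16/25  =  8.64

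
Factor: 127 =127^1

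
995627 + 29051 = 1024678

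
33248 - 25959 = 7289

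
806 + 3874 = 4680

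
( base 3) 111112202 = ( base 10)9875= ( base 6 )113415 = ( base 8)23223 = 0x2693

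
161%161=0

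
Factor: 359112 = 2^3 * 3^1*13^1*1151^1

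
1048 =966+82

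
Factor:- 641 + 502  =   - 139 = - 139^1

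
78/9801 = 26/3267=0.01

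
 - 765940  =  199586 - 965526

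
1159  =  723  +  436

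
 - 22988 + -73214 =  - 96202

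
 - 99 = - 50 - 49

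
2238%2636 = 2238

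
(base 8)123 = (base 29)2p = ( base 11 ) 76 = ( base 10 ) 83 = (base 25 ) 38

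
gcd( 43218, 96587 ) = 1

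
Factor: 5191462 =2^1*2595731^1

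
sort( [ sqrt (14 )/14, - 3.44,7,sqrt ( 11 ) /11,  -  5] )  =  [ - 5, - 3.44,sqrt( 14)/14, sqrt( 11) /11,7]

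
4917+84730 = 89647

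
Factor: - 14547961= - 14547961^1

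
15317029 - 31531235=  - 16214206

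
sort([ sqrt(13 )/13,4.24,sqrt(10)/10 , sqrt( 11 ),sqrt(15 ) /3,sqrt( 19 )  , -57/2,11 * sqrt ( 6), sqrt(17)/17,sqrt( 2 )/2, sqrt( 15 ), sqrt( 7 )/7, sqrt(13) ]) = [  -  57/2,sqrt(17 ) /17,sqrt( 13) /13, sqrt( 10 ) /10, sqrt( 7)/7,sqrt( 2)/2,  sqrt( 15 ) /3,  sqrt(11 ) , sqrt( 13), sqrt(15),4.24,  sqrt(19 ),  11*sqrt(6 )] 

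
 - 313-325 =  - 638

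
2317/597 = 3 + 526/597 = 3.88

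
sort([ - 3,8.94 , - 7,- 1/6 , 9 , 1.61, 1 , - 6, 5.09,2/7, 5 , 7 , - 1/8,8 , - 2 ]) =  [ - 7, - 6, - 3, - 2 , - 1/6, - 1/8, 2/7,1, 1.61,5,5.09,  7, 8, 8.94,9 ] 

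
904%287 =43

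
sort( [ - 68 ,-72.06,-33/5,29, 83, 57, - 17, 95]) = [ -72.06, - 68, - 17, - 33/5, 29 , 57, 83, 95 ] 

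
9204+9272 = 18476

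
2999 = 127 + 2872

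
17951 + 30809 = 48760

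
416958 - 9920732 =-9503774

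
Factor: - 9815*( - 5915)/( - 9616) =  - 2^( - 4)*5^2*7^1*13^3*151^1*601^( - 1 ) = - 58055725/9616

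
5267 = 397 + 4870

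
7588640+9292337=16880977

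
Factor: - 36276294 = -2^1*3^1 * 6046049^1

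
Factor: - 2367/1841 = -9/7 = - 3^2 *7^ ( - 1)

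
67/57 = 1 + 10/57 = 1.18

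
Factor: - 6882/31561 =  - 186/853=- 2^1*3^1*31^1*853^( - 1) 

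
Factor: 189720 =2^3 * 3^2*5^1*17^1*31^1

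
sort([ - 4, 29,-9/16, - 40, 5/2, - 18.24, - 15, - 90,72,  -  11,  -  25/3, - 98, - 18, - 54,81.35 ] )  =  [ - 98, -90, - 54, - 40, - 18.24, - 18, - 15, - 11, - 25/3,  -  4, - 9/16, 5/2,  29, 72, 81.35]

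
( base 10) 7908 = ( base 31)873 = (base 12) 46B0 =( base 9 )11756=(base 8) 17344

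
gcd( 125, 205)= 5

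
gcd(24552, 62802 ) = 18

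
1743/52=1743/52 = 33.52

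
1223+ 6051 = 7274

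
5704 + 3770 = 9474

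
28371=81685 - 53314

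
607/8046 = 607/8046 = 0.08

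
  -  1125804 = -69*16316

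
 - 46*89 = -4094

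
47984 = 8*5998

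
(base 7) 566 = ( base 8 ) 445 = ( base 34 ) 8l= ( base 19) f8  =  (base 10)293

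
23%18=5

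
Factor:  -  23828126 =  -  2^1*7^1*1702009^1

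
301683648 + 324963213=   626646861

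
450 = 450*1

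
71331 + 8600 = 79931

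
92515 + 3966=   96481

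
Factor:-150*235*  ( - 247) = 2^1 * 3^1 * 5^3 * 13^1*19^1 * 47^1 = 8706750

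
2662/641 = 2662/641  =  4.15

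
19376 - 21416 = - 2040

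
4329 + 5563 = 9892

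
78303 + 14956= 93259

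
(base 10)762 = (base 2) 1011111010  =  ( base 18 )266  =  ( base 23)1A3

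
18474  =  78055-59581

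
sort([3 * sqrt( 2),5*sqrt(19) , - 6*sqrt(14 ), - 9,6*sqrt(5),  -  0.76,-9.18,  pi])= [ - 6*sqrt( 14), - 9.18 , - 9, - 0.76,pi,3* sqrt( 2), 6*sqrt(5), 5*sqrt( 19)] 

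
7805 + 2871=10676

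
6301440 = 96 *65640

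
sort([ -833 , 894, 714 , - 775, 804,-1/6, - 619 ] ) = [ - 833,-775,  -  619, - 1/6,714, 804, 894]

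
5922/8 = 2961/4 = 740.25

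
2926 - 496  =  2430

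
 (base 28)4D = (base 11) 104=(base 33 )3Q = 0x7D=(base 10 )125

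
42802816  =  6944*6164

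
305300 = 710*430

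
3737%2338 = 1399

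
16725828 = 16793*996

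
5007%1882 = 1243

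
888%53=40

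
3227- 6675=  -3448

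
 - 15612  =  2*( - 7806) 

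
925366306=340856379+584509927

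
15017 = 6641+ 8376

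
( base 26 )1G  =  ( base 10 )42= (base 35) 17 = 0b101010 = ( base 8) 52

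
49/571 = 49/571 = 0.09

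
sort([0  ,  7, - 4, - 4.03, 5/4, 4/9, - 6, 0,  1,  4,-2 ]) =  [ - 6, - 4.03,-4, - 2,  0, 0, 4/9,1, 5/4 , 4, 7] 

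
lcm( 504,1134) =4536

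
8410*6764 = 56885240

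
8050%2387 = 889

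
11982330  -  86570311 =  -  74587981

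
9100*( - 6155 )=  - 56010500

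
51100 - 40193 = 10907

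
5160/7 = 5160/7 = 737.14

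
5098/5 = 1019+3/5 = 1019.60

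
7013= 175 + 6838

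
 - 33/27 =-11/9  =  - 1.22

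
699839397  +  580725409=1280564806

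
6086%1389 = 530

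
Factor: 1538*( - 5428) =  - 8348264  =  -  2^3*23^1 * 59^1 *769^1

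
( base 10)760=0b1011111000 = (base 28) R4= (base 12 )534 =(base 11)631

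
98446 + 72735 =171181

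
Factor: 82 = 2^1*41^1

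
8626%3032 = 2562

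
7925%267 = 182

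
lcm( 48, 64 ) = 192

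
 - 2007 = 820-2827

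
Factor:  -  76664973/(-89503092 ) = 2^( - 2)*3^( - 1)*11^1*331883^1*355171^(- 1) = 3650713/4262052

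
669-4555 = -3886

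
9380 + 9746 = 19126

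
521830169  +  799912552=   1321742721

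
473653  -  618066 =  - 144413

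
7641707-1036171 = 6605536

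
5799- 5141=658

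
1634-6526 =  - 4892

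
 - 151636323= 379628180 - 531264503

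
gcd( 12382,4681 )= 151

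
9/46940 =9/46940 = 0.00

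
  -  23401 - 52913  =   - 76314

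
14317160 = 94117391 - 79800231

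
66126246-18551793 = 47574453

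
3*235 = 705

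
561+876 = 1437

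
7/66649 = 7/66649 = 0.00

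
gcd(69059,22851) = 1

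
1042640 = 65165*16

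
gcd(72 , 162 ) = 18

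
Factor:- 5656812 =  - 2^2 * 3^1 * 7^1*67343^1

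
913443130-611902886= 301540244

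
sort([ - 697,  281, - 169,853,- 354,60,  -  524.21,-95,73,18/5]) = [-697, -524.21, - 354,-169, - 95, 18/5,60, 73,281,853]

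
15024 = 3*5008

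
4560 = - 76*( - 60)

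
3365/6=3365/6 = 560.83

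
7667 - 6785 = 882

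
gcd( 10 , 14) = 2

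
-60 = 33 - 93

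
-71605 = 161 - 71766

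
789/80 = 9 + 69/80 = 9.86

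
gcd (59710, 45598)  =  14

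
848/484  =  1 + 91/121 = 1.75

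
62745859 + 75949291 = 138695150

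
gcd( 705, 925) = 5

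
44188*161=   7114268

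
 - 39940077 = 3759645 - 43699722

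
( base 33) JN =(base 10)650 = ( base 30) LK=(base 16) 28a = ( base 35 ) ik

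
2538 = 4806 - 2268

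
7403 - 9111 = - 1708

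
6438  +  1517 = 7955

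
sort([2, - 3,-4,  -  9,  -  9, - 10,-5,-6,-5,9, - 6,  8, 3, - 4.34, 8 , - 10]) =[ - 10,-10, - 9,-9, - 6,-6, - 5,-5,- 4.34,-4,- 3 , 2,3,  8,  8,9] 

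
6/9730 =3/4865 = 0.00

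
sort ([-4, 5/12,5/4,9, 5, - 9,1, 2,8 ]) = [ - 9, - 4, 5/12 , 1,5/4  ,  2, 5, 8,9]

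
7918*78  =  617604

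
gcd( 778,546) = 2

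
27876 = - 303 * ( - 92)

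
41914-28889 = 13025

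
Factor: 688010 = 2^1*5^1*107^1*643^1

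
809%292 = 225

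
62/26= 31/13 = 2.38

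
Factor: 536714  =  2^1*101^1*2657^1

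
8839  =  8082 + 757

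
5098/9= 5098/9 = 566.44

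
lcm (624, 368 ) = 14352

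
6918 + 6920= 13838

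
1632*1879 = 3066528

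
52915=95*557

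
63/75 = 21/25 = 0.84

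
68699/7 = 68699/7 = 9814.14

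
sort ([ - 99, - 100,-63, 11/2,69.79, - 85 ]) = [ - 100, - 99,-85, - 63 , 11/2,69.79 ]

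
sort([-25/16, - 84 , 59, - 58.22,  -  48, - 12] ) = [ -84,-58.22, - 48,-12, - 25/16, 59 ] 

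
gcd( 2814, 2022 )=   6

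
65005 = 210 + 64795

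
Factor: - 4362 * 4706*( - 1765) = 36231164580 = 2^2 * 3^1*5^1 * 13^1*181^1*353^1*727^1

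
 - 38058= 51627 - 89685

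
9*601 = 5409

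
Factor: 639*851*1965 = 1068545385 = 3^3*5^1*23^1 * 37^1 * 71^1* 131^1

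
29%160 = 29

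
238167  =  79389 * 3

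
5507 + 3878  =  9385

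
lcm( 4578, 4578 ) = 4578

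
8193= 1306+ 6887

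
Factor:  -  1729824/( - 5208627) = 2^5*37^1*317^(  -  1) * 487^1 * 5477^(-1 ) = 576608/1736209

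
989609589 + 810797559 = 1800407148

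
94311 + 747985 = 842296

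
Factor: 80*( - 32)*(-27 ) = 2^9 * 3^3*5^1 = 69120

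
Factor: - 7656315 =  - 3^1 * 5^1*113^1*4517^1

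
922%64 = 26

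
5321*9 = 47889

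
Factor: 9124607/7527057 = 3^(-1 )*37^1*173^ (-1)*  14503^(  -  1)*246611^1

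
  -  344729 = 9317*( - 37)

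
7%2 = 1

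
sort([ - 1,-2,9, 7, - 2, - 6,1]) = [-6,-2,-2, - 1,1,7 , 9 ]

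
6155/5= 1231 = 1231.00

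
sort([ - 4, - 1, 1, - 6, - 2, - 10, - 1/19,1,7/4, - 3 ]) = [ - 10,  -  6, - 4,-3, -2,  -  1, - 1/19, 1,1, 7/4] 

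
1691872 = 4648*364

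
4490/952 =4 + 341/476 = 4.72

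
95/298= 95/298 = 0.32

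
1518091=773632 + 744459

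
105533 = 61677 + 43856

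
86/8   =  43/4=10.75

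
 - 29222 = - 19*1538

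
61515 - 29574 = 31941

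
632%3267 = 632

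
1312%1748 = 1312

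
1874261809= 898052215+976209594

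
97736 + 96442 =194178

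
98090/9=10898  +  8/9 =10898.89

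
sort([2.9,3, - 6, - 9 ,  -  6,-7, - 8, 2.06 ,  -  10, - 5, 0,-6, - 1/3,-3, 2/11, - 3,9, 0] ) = [ - 10 ,  -  9,  -  8,- 7,-6, - 6,- 6, - 5,-3,- 3, - 1/3,0, 0, 2/11, 2.06, 2.9,  3, 9]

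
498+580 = 1078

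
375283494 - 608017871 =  - 232734377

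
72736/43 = 72736/43 = 1691.53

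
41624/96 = 433 + 7/12 = 433.58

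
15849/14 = 1132 + 1/14 = 1132.07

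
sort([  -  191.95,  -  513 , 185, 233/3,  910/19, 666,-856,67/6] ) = [ -856, - 513,-191.95, 67/6, 910/19,  233/3,  185,666]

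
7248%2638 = 1972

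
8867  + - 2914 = 5953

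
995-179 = 816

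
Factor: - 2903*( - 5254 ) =15252362 = 2^1*37^1*71^1*2903^1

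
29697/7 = 29697/7 = 4242.43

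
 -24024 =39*( - 616 )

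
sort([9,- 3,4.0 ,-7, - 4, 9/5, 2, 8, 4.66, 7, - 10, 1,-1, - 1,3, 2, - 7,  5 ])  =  [ -10, -7, - 7, - 4,  -  3, - 1, - 1 , 1,9/5,2, 2, 3, 4.0, 4.66,5, 7, 8, 9 ]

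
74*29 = 2146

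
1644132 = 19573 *84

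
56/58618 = 4/4187 = 0.00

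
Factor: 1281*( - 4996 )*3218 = - 2^3*3^1*7^1*61^1* 1249^1 * 1609^1  =  -20594800968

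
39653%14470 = 10713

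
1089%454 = 181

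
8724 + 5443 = 14167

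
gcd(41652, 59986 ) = 178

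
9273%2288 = 121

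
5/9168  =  5/9168  =  0.00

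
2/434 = 1/217 = 0.00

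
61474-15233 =46241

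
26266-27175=  -  909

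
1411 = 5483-4072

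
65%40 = 25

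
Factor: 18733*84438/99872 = 790888527/49936=2^(- 4 )*3^2 * 11^1*13^1*131^1*3121^( - 1)*4691^1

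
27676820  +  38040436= 65717256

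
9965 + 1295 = 11260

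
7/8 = 7/8  =  0.88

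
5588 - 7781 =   -  2193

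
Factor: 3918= 2^1*3^1 * 653^1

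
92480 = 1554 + 90926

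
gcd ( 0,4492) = 4492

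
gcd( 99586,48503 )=1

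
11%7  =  4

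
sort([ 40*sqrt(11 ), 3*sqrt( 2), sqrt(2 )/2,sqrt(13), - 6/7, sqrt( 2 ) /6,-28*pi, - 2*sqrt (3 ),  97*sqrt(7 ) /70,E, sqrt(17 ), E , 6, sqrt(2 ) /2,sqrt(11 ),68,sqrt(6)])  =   [ - 28*pi, - 2*sqrt(3),-6/7,  sqrt(2)/6,sqrt( 2) /2,sqrt( 2 ) /2, sqrt( 6 ),E,E,sqrt( 11),sqrt(13), 97*sqrt( 7)/70,sqrt( 17 ), 3*sqrt( 2 ),6,  68, 40*sqrt( 11)]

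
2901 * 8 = 23208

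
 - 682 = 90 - 772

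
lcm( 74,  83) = 6142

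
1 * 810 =810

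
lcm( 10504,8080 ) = 105040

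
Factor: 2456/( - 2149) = - 8/7 = - 2^3*7^(-1 ) 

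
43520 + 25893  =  69413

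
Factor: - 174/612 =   -  29/102 =- 2^( - 1)*3^ ( - 1 )*17^ ( - 1 )*29^1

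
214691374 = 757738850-543047476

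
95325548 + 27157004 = 122482552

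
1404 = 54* 26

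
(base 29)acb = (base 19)155a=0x2241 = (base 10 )8769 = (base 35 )75j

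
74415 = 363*205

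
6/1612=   3/806 = 0.00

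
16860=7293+9567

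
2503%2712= 2503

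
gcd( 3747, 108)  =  3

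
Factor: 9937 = 19^1*523^1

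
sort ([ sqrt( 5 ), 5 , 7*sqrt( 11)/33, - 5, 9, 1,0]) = [ - 5,0,7* sqrt (11 )/33,1, sqrt(5 ), 5,9]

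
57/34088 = 57/34088 = 0.00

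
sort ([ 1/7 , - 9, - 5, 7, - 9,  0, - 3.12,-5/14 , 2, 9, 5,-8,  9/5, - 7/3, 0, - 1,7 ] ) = [ - 9, - 9, - 8,-5, - 3.12, - 7/3, - 1, - 5/14,0,  0,  1/7,9/5,2, 5, 7, 7, 9 ]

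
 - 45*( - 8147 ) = 366615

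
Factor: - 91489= - 191^1 * 479^1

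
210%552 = 210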